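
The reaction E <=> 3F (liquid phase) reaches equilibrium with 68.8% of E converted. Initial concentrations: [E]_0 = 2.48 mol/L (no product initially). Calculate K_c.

K_c = 173 (mol/L)^2

Let X = conversion of E.
Concentrations: [E] = 2.48 − 2.48X; [F] = 7.44X.
At X = 0.688: [E] = 0.774, [F] = 5.12.
K_c = [F]^3 / ([E]) = 173 (mol/L)^2.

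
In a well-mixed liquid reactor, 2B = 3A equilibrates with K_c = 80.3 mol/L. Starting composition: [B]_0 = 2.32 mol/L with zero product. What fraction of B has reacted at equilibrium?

Let X = conversion of B; extent ξ = 2.32X/2 mol/L.
Concentrations: [B] = 2.32 − 2.32X; [A] = 3.48X.
K_c = [A]^3 / ([B]^2).
Setting equal to 80.3 and solving for X on (0,1) gives X = 0.783.

X = 0.783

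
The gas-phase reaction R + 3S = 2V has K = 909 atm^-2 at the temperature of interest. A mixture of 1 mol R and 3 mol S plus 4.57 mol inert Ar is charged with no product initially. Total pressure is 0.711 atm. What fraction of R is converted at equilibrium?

Take 1 mol R as basis and let X be its fractional conversion, so ξ = X.
At extent ξ: n_R = 1 − X; n_S = 3 − 3X; n_V = 2X; n_I = 4.57 (inert).
Total moles n_T = 8.57 − 2X.
With p_i = (n_i/n_T)P, K = p_V^2 / (p_R p_S^3).
This yields a degree-4 equation in X; solving on (0,1), X = 0.700.

X = 0.700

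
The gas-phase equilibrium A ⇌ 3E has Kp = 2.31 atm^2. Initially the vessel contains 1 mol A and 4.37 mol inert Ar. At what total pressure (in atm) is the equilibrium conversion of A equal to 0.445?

P = 4.6 atm

Take 1 mol A as basis and let X be its fractional conversion, so ξ = X.
Moles: n_A = 1 − X; n_E = 3X; n_I = 4.37 (inert).
Summing: n_T = 5.37 + 2X.
Kp = p_E^3 / (p_A) with p_i = (n_i/n_T)·P.
At X = 0.445: the mole-fraction product g(X) = Π y_i^ν_i = 0.1094. Since Kp = g(X)·P^{2}, P = (Kp/g)^(1/2) = (2.31/0.1094)^(1/2) = 4.6 atm.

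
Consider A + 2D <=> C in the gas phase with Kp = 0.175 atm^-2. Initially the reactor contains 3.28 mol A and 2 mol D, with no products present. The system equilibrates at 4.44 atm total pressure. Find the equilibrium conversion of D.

X = 0.508

Basis: 2 mol D initially; let X = conversion of D. Extent ξ = X.
Species balance: n_A = 3.28 − X; n_D = 2 − 2X; n_C = X.
n_T = Σnᵢ = 5.28 − 2X.
With p_i = (n_i/n_T)P, Kp = p_C / (p_A p_D^2).
Equating to 0.175 atm^-2 and solving on 0 < X < 1: X = 0.508.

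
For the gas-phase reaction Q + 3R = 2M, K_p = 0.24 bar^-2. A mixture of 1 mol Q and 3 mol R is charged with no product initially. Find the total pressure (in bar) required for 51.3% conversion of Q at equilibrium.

P = 5.05 bar

Let X = conversion of Q (basis 1 mol Q); extent of reaction ξ = X.
Moles: n_Q = 1 − X; n_R = 3 − 3X; n_M = 2X.
n_T = Σnᵢ = 4 − 2X.
K_p = p_M^2 / (p_Q p_R^3) with p_i = (n_i/n_T)·P.
At X = 0.513: the mole-fraction product g(X) = Π y_i^ν_i = 6.131. Since K_p = g(X)·P^{-2}, P = (g/K_p)^(1/2) = (6.131/0.24)^(1/2) = 5.05 bar.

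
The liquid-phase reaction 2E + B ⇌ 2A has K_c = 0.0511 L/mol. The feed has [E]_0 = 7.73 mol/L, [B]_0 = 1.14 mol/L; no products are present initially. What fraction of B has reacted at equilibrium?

Let X = conversion of B; extent ξ = 1.14·X mol/L.
Concentrations: [E] = 7.73 − 2.28X; [B] = 1.14 − 1.14X; [A] = 2.28X.
K_c = [A]^2 / ([E]^2 [B]).
This equals 0.0511 at X = 0.496 (the root in 0 < X < 1).

X = 0.496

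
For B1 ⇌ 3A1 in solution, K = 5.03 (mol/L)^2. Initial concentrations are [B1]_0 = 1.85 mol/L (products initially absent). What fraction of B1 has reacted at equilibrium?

Let X = conversion of B1; extent ξ = 1.85·X mol/L.
Concentrations: [B1] = 1.85 − 1.85X; [A1] = 5.55X.
K = [A1]^3 / ([B1]).
Solving K = 5.03 for X ∈ (0,1): X = 0.331.

X = 0.331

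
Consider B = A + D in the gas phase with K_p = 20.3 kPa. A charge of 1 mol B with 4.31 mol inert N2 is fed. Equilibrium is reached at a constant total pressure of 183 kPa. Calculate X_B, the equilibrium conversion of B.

X = 0.544

Take 1 mol B as basis and let X be its fractional conversion, so ξ = X.
Moles: n_B = 1 − X; n_A = X; n_D = X; n_I = 4.31 (inert).
Total moles n_T = 5.31 + X.
With p_i = (n_i/n_T)P, K_p = p_A p_D / (p_B).
Substituting and setting equal to 20.3 kPa gives a polynomial in X; the root in (0,1) is X = 0.544.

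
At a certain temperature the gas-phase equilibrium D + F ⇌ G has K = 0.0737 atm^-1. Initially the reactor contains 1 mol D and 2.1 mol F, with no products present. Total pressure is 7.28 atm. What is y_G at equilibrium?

Let X = conversion of D (basis 1 mol D); extent of reaction ξ = X.
At extent ξ: n_D = 1 − X; n_F = 2.1 − X; n_G = X.
Total moles n_T = 3.1 − X.
With p_i = (n_i/n_T)P, K = p_G / (p_D p_F).
Equating to 0.0737 atm^-1 and solving on 0 < X < 1: X = 0.258.
Then n_G = 0.258, n_T = 2.84, so y_G = 0.091.

y_G = 0.091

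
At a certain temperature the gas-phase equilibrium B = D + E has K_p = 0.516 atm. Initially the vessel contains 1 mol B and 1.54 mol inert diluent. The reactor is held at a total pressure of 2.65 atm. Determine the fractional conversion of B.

Take 1 mol B as basis and let X be its fractional conversion, so ξ = X.
Mole table: n_B = 1 − X; n_D = X; n_E = X; n_I = 1.54 (inert).
Total moles n_T = 2.54 + X.
Mole fractions y_i = n_i/n_T; K_p = p_D p_E / (p_B) with p_i = y_i·P.
Substituting and setting equal to 0.516 atm gives a polynomial in X; the root in (0,1) is X = 0.530.

X = 0.530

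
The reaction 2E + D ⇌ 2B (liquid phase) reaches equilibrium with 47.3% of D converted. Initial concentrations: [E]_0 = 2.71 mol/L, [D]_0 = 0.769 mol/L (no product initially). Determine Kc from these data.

Let X = conversion of D.
Concentrations: [E] = 2.71 − 1.54X; [D] = 0.769 − 0.769X; [B] = 1.54X.
At X = 0.473: [E] = 1.98, [D] = 0.405, [B] = 0.727.
Kc = [B]^2 / ([E]^2 [D]) = 0.332 L/mol.

Kc = 0.332 L/mol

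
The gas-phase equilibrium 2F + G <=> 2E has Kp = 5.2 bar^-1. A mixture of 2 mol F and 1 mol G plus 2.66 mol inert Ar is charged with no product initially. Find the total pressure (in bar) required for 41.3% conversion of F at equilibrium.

P = 0.851 bar

Take 2 mol F as basis and let X be its fractional conversion, so ξ = X.
Mole table: n_F = 2 − 2X; n_G = 1 − X; n_E = 2X; n_I = 2.66 (inert).
n_T = Σnᵢ = 5.66 − X.
Kp = p_E^2 / (p_F^2 p_G) with p_i = (n_i/n_T)·P.
At X = 0.413: the mole-fraction product g(X) = Π y_i^ν_i = 4.425. Since Kp = g(X)·P^{-1}, P = (g/Kp)^(1/1) = (4.425/5.2)^(1/1) = 0.851 bar.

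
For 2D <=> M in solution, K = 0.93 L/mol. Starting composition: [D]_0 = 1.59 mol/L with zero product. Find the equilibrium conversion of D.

Let X = conversion of D; extent ξ = 1.59X/2 mol/L.
Concentrations: [D] = 1.59 − 1.59X; [M] = 0.795X.
K = [M] / ([D]^2).
Setting equal to 0.93 and solving for X on (0,1) gives X = 0.563.

X = 0.563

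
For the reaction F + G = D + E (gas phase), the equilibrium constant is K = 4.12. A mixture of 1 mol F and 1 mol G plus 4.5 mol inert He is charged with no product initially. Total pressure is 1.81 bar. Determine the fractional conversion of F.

Let X = conversion of F (basis 1 mol F); extent of reaction ξ = X.
Mole table: n_F = 1 − X; n_G = 1 − X; n_D = X; n_E = X; n_I = 4.5 (inert).
Since Δν = 0, n_T = 6.5 throughout.
With p_i = (n_i/n_T)P, K = p_D p_E / (p_F p_G).
Equating to 4.12 and solving on 0 < X < 1: X = 0.670.

X = 0.670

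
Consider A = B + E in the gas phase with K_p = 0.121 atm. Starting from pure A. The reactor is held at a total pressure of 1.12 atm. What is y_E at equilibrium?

Let X = conversion of A (basis 1 mol A); extent of reaction ξ = X.
Moles: n_A = 1 − X; n_B = X; n_E = X.
n_T = Σnᵢ = 1 + X.
Mole fractions y_i = n_i/n_T; K_p = p_B p_E / (p_A) with p_i = y_i·P.
This yields a degree-2 equation in X; solving on (0,1), X = 0.312.
Then n_E = 0.312, n_T = 1.31, so y_E = 0.238.

y_E = 0.238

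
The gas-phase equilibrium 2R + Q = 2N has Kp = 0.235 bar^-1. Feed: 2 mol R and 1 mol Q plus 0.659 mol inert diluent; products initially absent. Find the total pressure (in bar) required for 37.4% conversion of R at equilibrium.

P = 7.97 bar

Take 2 mol R as basis and let X be its fractional conversion, so ξ = X.
Moles: n_R = 2 − 2X; n_Q = 1 − X; n_N = 2X; n_I = 0.659 (inert).
Summing: n_T = 3.66 − X.
Kp = p_N^2 / (p_R^2 p_Q) with p_i = (n_i/n_T)·P.
At X = 0.374: the mole-fraction product g(X) = Π y_i^ν_i = 1.873. Since Kp = g(X)·P^{-1}, P = (g/Kp)^(1/1) = (1.873/0.235)^(1/1) = 7.97 bar.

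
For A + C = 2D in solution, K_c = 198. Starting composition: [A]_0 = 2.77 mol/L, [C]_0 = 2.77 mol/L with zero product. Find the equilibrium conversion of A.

X = 0.876

Let X = conversion of A; extent ξ = 2.77·X mol/L.
Concentrations: [A] = 2.77 − 2.77X; [C] = 2.77 − 2.77X; [D] = 5.54X.
K_c = [D]^2 / ([A] [C]).
This equals 198 at X = 0.876 (the root in 0 < X < 1).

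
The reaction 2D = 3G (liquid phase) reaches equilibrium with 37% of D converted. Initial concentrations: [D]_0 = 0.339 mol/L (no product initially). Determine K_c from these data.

Let X = conversion of D.
Concentrations: [D] = 0.339 − 0.339X; [G] = 0.509X.
At X = 0.37: [D] = 0.214, [G] = 0.188.
K_c = [G]^3 / ([D]^2) = 0.146 mol/L.

K_c = 0.146 mol/L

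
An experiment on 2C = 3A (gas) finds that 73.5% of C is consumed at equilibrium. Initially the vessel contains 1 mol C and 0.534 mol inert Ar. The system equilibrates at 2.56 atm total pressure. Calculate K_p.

Let X = conversion of C (basis 1 mol C); extent of reaction ξ = 0.5X.
Species balance: n_C = 1 − X; n_A = 1.5X; n_I = 0.534 (inert).
Summing: n_T = 1.53 + 0.5X.
At X = 0.735: n_C = 0.265, n_A = 1.1, n_T = 1.9.
p_i = (n_i/n_T)·P. K_p = p_A^3 / (p_C^2) = 25.7 atm.

K_p = 25.7 atm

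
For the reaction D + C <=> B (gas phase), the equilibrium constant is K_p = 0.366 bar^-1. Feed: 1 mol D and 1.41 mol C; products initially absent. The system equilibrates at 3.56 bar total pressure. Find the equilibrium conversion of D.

X = 0.396

Take 1 mol D as basis and let X be its fractional conversion, so ξ = X.
Moles: n_D = 1 − X; n_C = 1.41 − X; n_B = X.
Summing: n_T = 2.41 − X.
With p_i = (n_i/n_T)P, K_p = p_B / (p_D p_C).
Equating to 0.366 bar^-1 and solving on 0 < X < 1: X = 0.396.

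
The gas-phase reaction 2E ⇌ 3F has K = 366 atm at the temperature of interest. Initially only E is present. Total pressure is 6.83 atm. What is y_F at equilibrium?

y_F = 0.886

Let X = conversion of E (basis 1 mol E); extent of reaction ξ = 0.5X.
Mole table: n_E = 1 − X; n_F = 1.5X.
n_T = Σnᵢ = 1 + 0.5X.
Mole fractions y_i = n_i/n_T; K = p_F^3 / (p_E^2) with p_i = y_i·P.
Substituting and setting equal to 366 atm gives a polynomial in X; the root in (0,1) is X = 0.838.
Then n_F = 1.26, n_T = 1.42, so y_F = 0.886.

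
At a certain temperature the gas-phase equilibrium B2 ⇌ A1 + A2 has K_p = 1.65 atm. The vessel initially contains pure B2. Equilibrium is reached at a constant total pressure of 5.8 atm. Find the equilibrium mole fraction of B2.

y_B2 = 0.360

Take 1 mol B2 as basis and let X be its fractional conversion, so ξ = X.
Moles: n_B2 = 1 − X; n_A1 = X; n_A2 = X.
n_T = Σnᵢ = 1 + X.
y_i = n_i/n_T, p_i = y_i·P. K_p = p_A1 p_A2 / (p_B2).
Equating to 1.65 atm and solving on 0 < X < 1: X = 0.471.
Then n_B2 = 0.529, n_T = 1.47, so y_B2 = 0.360.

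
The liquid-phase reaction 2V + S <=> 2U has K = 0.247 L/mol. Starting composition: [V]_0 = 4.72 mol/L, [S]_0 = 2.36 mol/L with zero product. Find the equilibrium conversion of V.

X = 0.376

Let X = conversion of V; extent ξ = 4.72X/2 mol/L.
Concentrations: [V] = 4.72 − 4.72X; [S] = 2.36 − 2.36X; [U] = 4.72X.
K = [U]^2 / ([V]^2 [S]).
Setting equal to 0.247 and solving for X on (0,1) gives X = 0.376.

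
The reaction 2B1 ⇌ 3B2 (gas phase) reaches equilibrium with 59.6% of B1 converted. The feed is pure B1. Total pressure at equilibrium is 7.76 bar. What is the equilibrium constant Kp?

Kp = 26.2 bar

Let X = conversion of B1 (basis 1 mol B1); extent of reaction ξ = 0.5X.
At extent ξ: n_B1 = 1 − X; n_B2 = 1.5X.
n_T = Σnᵢ = 1 + 0.5X.
At X = 0.596: n_B1 = 0.404, n_B2 = 0.894, n_T = 1.3.
p_i = (n_i/n_T)·P. Kp = p_B2^3 / (p_B1^2) = 26.2 bar.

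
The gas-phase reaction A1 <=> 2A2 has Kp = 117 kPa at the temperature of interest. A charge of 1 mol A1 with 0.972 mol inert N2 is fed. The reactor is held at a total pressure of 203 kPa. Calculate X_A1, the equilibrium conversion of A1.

Let X = conversion of A1 (basis 1 mol A1); extent of reaction ξ = X.
At extent ξ: n_A1 = 1 − X; n_A2 = 2X; n_I = 0.972 (inert).
Summing: n_T = 1.97 + X.
Mole fractions y_i = n_i/n_T; Kp = p_A2^2 / (p_A1) with p_i = y_i·P.
Setting this equal to 117 kPa and taking the physical root (0 < X < 1) gives X = 0.441.

X = 0.441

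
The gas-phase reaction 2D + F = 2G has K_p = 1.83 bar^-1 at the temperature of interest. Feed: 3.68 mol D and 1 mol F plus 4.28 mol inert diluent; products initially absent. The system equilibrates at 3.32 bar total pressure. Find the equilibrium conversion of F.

X = 0.629

Let X = conversion of F (basis 1 mol F); extent of reaction ξ = X.
Moles: n_D = 3.68 − 2X; n_F = 1 − X; n_G = 2X; n_I = 4.28 (inert).
Total moles n_T = 8.96 − X.
y_i = n_i/n_T, p_i = y_i·P. K_p = p_G^2 / (p_D^2 p_F).
Setting this equal to 1.83 bar^-1 and taking the physical root (0 < X < 1) gives X = 0.629.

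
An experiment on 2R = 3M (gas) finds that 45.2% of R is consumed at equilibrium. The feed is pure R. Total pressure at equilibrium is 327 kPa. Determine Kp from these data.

Kp = 277 kPa

Basis: 1 mol R initially; let X = conversion of R. Extent ξ = 0.5X.
Moles: n_R = 1 − X; n_M = 1.5X.
Summing: n_T = 1 + 0.5X.
At X = 0.452: n_R = 0.548, n_M = 0.678, n_T = 1.23.
p_i = (n_i/n_T)·P. Kp = p_M^3 / (p_R^2) = 277 kPa.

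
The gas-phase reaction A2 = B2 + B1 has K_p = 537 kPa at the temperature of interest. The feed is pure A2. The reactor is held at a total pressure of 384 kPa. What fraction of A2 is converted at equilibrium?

Let X = conversion of A2 (basis 1 mol A2); extent of reaction ξ = X.
At extent ξ: n_A2 = 1 − X; n_B2 = X; n_B1 = X.
n_T = Σnᵢ = 1 + X.
y_i = n_i/n_T, p_i = y_i·P. K_p = p_B2 p_B1 / (p_A2).
Equating to 537 kPa and solving on 0 < X < 1: X = 0.764.

X = 0.764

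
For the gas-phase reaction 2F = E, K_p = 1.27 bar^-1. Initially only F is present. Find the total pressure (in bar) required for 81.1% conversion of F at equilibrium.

P = 5.31 bar

Let X = conversion of F (basis 1 mol F); extent of reaction ξ = 0.5X.
Species balance: n_F = 1 − X; n_E = 0.5X.
n_T = Σnᵢ = 1 − 0.5X.
K_p = p_E / (p_F^2) with p_i = (n_i/n_T)·P.
At X = 0.811: the mole-fraction product g(X) = Π y_i^ν_i = 6.749. Since K_p = g(X)·P^{-1}, P = (g/K_p)^(1/1) = (6.749/1.27)^(1/1) = 5.31 bar.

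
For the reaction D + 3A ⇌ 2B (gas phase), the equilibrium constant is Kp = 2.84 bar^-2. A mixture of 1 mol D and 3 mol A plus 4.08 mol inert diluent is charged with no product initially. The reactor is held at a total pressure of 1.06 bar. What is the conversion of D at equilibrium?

Take 1 mol D as basis and let X be its fractional conversion, so ξ = X.
Species balance: n_D = 1 − X; n_A = 3 − 3X; n_B = 2X; n_I = 4.08 (inert).
Total moles n_T = 8.08 − 2X.
With p_i = (n_i/n_T)P, Kp = p_B^2 / (p_D p_A^3).
Equating to 2.84 bar^-2 and solving on 0 < X < 1: X = 0.302.

X = 0.302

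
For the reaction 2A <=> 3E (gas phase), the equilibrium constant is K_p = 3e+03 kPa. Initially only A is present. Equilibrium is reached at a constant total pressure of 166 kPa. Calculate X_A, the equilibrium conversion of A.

X = 0.757

Basis: 1 mol A initially; let X = conversion of A. Extent ξ = 0.5X.
Mole table: n_A = 1 − X; n_E = 1.5X.
Total moles n_T = 1 + 0.5X.
With p_i = (n_i/n_T)P, K_p = p_E^3 / (p_A^2).
Setting this equal to 3e+03 kPa and taking the physical root (0 < X < 1) gives X = 0.757.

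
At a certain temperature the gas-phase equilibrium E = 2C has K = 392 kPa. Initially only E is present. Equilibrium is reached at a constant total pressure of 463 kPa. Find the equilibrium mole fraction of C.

Basis: 1 mol E initially; let X = conversion of E. Extent ξ = X.
At extent ξ: n_E = 1 − X; n_C = 2X.
Summing: n_T = 1 + X.
Mole fractions y_i = n_i/n_T; K = p_C^2 / (p_E) with p_i = y_i·P.
Setting this equal to 392 kPa and taking the physical root (0 < X < 1) gives X = 0.418.
Then n_C = 0.836, n_T = 1.42, so y_C = 0.590.

y_C = 0.590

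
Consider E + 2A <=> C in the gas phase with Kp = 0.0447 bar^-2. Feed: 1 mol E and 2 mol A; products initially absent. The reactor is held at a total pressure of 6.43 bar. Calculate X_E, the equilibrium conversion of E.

X = 0.366

Take 1 mol E as basis and let X be its fractional conversion, so ξ = X.
At extent ξ: n_E = 1 − X; n_A = 2 − 2X; n_C = X.
Total moles n_T = 3 − 2X.
Mole fractions y_i = n_i/n_T; Kp = p_C / (p_E p_A^2) with p_i = y_i·P.
Setting this equal to 0.0447 bar^-2 and taking the physical root (0 < X < 1) gives X = 0.366.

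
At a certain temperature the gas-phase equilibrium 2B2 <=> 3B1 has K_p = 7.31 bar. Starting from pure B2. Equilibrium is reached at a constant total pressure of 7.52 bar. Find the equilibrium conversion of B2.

X = 0.466

Basis: 1 mol B2 initially; let X = conversion of B2. Extent ξ = 0.5X.
At extent ξ: n_B2 = 1 − X; n_B1 = 1.5X.
Summing: n_T = 1 + 0.5X.
y_i = n_i/n_T, p_i = y_i·P. K_p = p_B1^3 / (p_B2^2).
Equating to 7.31 bar and solving on 0 < X < 1: X = 0.466.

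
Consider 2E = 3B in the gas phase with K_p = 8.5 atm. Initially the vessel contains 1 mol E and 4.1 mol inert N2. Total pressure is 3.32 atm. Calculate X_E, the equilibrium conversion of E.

Let X = conversion of E (basis 1 mol E); extent of reaction ξ = 0.5X.
Species balance: n_E = 1 − X; n_B = 1.5X; n_I = 4.1 (inert).
Total moles n_T = 5.1 + 0.5X.
With p_i = (n_i/n_T)P, K_p = p_B^3 / (p_E^2).
Equating to 8.5 atm and solving on 0 < X < 1: X = 0.707.

X = 0.707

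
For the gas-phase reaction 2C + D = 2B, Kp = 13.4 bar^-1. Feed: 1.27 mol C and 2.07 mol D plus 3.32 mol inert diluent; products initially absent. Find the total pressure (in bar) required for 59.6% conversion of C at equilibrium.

Basis: 1.27 mol C initially; let X = conversion of C. Extent ξ = 0.635X.
Species balance: n_C = 1.27 − 1.27X; n_D = 2.07 − 0.635X; n_B = 1.27X; n_I = 3.32 (inert).
Summing: n_T = 6.66 − 0.635X.
Kp = p_B^2 / (p_C^2 p_D) with p_i = (n_i/n_T)·P.
At X = 0.596: the mole-fraction product g(X) = Π y_i^ν_i = 8.082. Since Kp = g(X)·P^{-1}, P = (g/Kp)^(1/1) = (8.082/13.4)^(1/1) = 0.603 bar.

P = 0.603 bar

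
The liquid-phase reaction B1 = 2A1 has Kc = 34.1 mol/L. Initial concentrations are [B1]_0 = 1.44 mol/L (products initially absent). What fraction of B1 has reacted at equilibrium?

X = 0.872

Let X = conversion of B1; extent ξ = 1.44·X mol/L.
Concentrations: [B1] = 1.44 − 1.44X; [A1] = 2.88X.
Kc = [A1]^2 / ([B1]).
Setting equal to 34.1 and solving for X on (0,1) gives X = 0.872.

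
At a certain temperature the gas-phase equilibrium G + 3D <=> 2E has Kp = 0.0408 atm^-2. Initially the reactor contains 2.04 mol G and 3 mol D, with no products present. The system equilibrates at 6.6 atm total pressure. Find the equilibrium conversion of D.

Basis: 3 mol D initially; let X = conversion of D. Extent ξ = X.
Mole table: n_G = 2.04 − X; n_D = 3 − 3X; n_E = 2X.
Total moles n_T = 5.04 − 2X.
y_i = n_i/n_T, p_i = y_i·P. Kp = p_E^2 / (p_G p_D^3).
Setting this equal to 0.0408 atm^-2 and taking the physical root (0 < X < 1) gives X = 0.441.

X = 0.441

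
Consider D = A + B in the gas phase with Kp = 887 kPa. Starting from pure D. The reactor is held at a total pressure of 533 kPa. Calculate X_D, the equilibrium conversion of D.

X = 0.790

Take 1 mol D as basis and let X be its fractional conversion, so ξ = X.
At extent ξ: n_D = 1 − X; n_A = X; n_B = X.
Summing: n_T = 1 + X.
Mole fractions y_i = n_i/n_T; Kp = p_A p_B / (p_D) with p_i = y_i·P.
Equating to 887 kPa and solving on 0 < X < 1: X = 0.790.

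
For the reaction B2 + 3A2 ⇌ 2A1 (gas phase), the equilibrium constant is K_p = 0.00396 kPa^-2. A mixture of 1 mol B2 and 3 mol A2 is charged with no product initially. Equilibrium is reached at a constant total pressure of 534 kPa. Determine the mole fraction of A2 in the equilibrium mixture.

y_A2 = 0.195

Basis: 1 mol B2 initially; let X = conversion of B2. Extent ξ = X.
Mole table: n_B2 = 1 − X; n_A2 = 3 − 3X; n_A1 = 2X.
n_T = Σnᵢ = 4 − 2X.
Mole fractions y_i = n_i/n_T; K_p = p_A1^2 / (p_B2 p_A2^3) with p_i = y_i·P.
Setting this equal to 0.00396 kPa^-2 and taking the physical root (0 < X < 1) gives X = 0.850.
Then n_A2 = 0.449, n_T = 2.3, so y_A2 = 0.195.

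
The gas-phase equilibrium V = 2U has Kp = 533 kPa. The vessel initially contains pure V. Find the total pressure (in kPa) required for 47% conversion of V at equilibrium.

P = 470 kPa

Let X = conversion of V (basis 1 mol V); extent of reaction ξ = X.
Mole table: n_V = 1 − X; n_U = 2X.
Total moles n_T = 1 + X.
Kp = p_U^2 / (p_V) with p_i = (n_i/n_T)·P.
At X = 0.47: the mole-fraction product g(X) = Π y_i^ν_i = 1.134. Since Kp = g(X)·P^{1}, P = (Kp/g)^(1/1) = (533/1.134)^(1/1) = 470 kPa.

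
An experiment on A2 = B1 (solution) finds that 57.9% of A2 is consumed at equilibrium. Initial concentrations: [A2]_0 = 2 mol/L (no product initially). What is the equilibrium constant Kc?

Kc = 1.38

Let X = conversion of A2.
Concentrations: [A2] = 2 − 2X; [B1] = 2X.
At X = 0.579: [A2] = 0.842, [B1] = 1.16.
Kc = [B1] / ([A2]) = 1.38.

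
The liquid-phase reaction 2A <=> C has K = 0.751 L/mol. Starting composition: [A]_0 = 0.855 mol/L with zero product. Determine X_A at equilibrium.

Let X = conversion of A; extent ξ = 0.855X/2 mol/L.
Concentrations: [A] = 0.855 − 0.855X; [C] = 0.427X.
K = [C] / ([A]^2).
Equating to 0.751 L/mol: the physical root is X = 0.425.

X = 0.425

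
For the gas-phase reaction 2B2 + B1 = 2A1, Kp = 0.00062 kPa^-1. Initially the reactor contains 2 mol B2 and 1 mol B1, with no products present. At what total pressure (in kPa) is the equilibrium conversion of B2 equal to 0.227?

P = 499 kPa

Take 2 mol B2 as basis and let X be its fractional conversion, so ξ = X.
Mole table: n_B2 = 2 − 2X; n_B1 = 1 − X; n_A1 = 2X.
Total moles n_T = 3 − X.
Kp = p_A1^2 / (p_B2^2 p_B1) with p_i = (n_i/n_T)·P.
At X = 0.227: the mole-fraction product g(X) = Π y_i^ν_i = 0.3094. Since Kp = g(X)·P^{-1}, P = (g/Kp)^(1/1) = (0.3094/0.00062)^(1/1) = 499 kPa.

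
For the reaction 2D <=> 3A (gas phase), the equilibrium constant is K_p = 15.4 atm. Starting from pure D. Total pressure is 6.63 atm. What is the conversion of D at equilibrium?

X = 0.557

Take 1 mol D as basis and let X be its fractional conversion, so ξ = 0.5X.
At extent ξ: n_D = 1 − X; n_A = 1.5X.
Total moles n_T = 1 + 0.5X.
Mole fractions y_i = n_i/n_T; K_p = p_A^3 / (p_D^2) with p_i = y_i·P.
This yields a degree-3 equation in X; solving on (0,1), X = 0.557.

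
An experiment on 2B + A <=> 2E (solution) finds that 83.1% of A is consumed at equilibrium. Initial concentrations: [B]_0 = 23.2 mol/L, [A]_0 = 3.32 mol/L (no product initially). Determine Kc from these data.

Kc = 0.174 L/mol

Let X = conversion of A.
Concentrations: [B] = 23.2 − 6.64X; [A] = 3.32 − 3.32X; [E] = 6.64X.
At X = 0.831: [B] = 17.7, [A] = 0.561, [E] = 5.52.
Kc = [E]^2 / ([B]^2 [A]) = 0.174 L/mol.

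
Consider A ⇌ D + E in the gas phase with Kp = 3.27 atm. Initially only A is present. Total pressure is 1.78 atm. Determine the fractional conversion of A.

Take 1 mol A as basis and let X be its fractional conversion, so ξ = X.
Species balance: n_A = 1 − X; n_D = X; n_E = X.
Summing: n_T = 1 + X.
Mole fractions y_i = n_i/n_T; Kp = p_D p_E / (p_A) with p_i = y_i·P.
Setting this equal to 3.27 atm and taking the physical root (0 < X < 1) gives X = 0.805.

X = 0.805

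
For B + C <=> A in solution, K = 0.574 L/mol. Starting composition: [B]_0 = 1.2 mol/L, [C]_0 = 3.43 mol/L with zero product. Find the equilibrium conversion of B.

Let X = conversion of B; extent ξ = 1.2·X mol/L.
Concentrations: [B] = 1.2 − 1.2X; [C] = 3.43 − 1.2X; [A] = 1.2X.
K = [A] / ([B] [C]).
Solving K = 0.574 for X ∈ (0,1): X = 0.608.

X = 0.608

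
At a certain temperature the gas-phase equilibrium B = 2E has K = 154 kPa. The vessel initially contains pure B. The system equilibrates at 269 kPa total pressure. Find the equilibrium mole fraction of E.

y_E = 0.523

Let X = conversion of B (basis 1 mol B); extent of reaction ξ = X.
Mole table: n_B = 1 − X; n_E = 2X.
Summing: n_T = 1 + X.
Mole fractions y_i = n_i/n_T; K = p_E^2 / (p_B) with p_i = y_i·P.
Equating to 154 kPa and solving on 0 < X < 1: X = 0.354.
Then n_E = 0.708, n_T = 1.35, so y_E = 0.523.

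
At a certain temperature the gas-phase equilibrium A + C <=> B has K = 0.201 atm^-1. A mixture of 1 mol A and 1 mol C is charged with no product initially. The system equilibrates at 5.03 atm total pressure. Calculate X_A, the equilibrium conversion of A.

X = 0.295

Let X = conversion of A (basis 1 mol A); extent of reaction ξ = X.
Moles: n_A = 1 − X; n_C = 1 − X; n_B = X.
Summing: n_T = 2 − X.
With p_i = (n_i/n_T)P, K = p_B / (p_A p_C).
Substituting and setting equal to 0.201 atm^-1 gives a polynomial in X; the root in (0,1) is X = 0.295.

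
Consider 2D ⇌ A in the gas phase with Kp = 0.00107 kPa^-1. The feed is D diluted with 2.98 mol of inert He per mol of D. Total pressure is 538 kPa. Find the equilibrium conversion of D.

Take 1 mol D as basis and let X be its fractional conversion, so ξ = 0.5X.
Mole table: n_D = 1 − X; n_A = 0.5X; n_I = 2.98 (inert).
Summing: n_T = 3.98 − 0.5X.
y_i = n_i/n_T, p_i = y_i·P. Kp = p_A / (p_D^2).
This yields a degree-2 equation in X; solving on (0,1), X = 0.193.

X = 0.193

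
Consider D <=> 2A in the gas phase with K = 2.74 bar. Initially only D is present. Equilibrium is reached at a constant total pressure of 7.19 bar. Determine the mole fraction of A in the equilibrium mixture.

y_A = 0.456

Basis: 1 mol D initially; let X = conversion of D. Extent ξ = X.
Mole table: n_D = 1 − X; n_A = 2X.
Summing: n_T = 1 + X.
y_i = n_i/n_T, p_i = y_i·P. K = p_A^2 / (p_D).
Equating to 2.74 bar and solving on 0 < X < 1: X = 0.295.
Then n_A = 0.59, n_T = 1.29, so y_A = 0.456.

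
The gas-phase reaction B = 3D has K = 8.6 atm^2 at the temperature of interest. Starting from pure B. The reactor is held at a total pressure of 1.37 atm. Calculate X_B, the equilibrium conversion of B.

X = 0.673

Take 1 mol B as basis and let X be its fractional conversion, so ξ = X.
Mole table: n_B = 1 − X; n_D = 3X.
Summing: n_T = 1 + 2X.
Mole fractions y_i = n_i/n_T; K = p_D^3 / (p_B) with p_i = y_i·P.
Equating to 8.6 atm^2 and solving on 0 < X < 1: X = 0.673.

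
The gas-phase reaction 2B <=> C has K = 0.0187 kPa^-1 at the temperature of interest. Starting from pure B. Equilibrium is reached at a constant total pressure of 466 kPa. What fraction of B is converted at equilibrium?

Let X = conversion of B (basis 1 mol B); extent of reaction ξ = 0.5X.
Mole table: n_B = 1 − X; n_C = 0.5X.
Summing: n_T = 1 − 0.5X.
Mole fractions y_i = n_i/n_T; K = p_C / (p_B^2) with p_i = y_i·P.
Substituting and setting equal to 0.0187 kPa^-1 gives a polynomial in X; the root in (0,1) is X = 0.833.

X = 0.833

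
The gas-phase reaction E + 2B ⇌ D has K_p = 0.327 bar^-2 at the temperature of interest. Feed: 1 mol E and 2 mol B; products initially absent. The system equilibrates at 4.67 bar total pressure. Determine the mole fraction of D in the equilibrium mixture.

y_D = 0.325

Basis: 1 mol E initially; let X = conversion of E. Extent ξ = X.
Mole table: n_E = 1 − X; n_B = 2 − 2X; n_D = X.
n_T = Σnᵢ = 3 − 2X.
With p_i = (n_i/n_T)P, K_p = p_D / (p_E p_B^2).
Substituting and setting equal to 0.327 bar^-2 gives a polynomial in X; the root in (0,1) is X = 0.591.
Then n_D = 0.591, n_T = 1.82, so y_D = 0.325.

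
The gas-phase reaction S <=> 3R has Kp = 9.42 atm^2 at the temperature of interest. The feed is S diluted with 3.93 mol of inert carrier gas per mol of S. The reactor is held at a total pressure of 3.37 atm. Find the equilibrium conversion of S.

X = 0.711

Let X = conversion of S (basis 1 mol S); extent of reaction ξ = X.
Moles: n_S = 1 − X; n_R = 3X; n_I = 3.93 (inert).
Summing: n_T = 4.93 + 2X.
With p_i = (n_i/n_T)P, Kp = p_R^3 / (p_S).
Setting this equal to 9.42 atm^2 and taking the physical root (0 < X < 1) gives X = 0.711.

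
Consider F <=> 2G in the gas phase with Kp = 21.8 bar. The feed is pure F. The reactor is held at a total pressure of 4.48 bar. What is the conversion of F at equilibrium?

X = 0.741

Let X = conversion of F (basis 1 mol F); extent of reaction ξ = X.
Moles: n_F = 1 − X; n_G = 2X.
Total moles n_T = 1 + X.
y_i = n_i/n_T, p_i = y_i·P. Kp = p_G^2 / (p_F).
Setting this equal to 21.8 bar and taking the physical root (0 < X < 1) gives X = 0.741.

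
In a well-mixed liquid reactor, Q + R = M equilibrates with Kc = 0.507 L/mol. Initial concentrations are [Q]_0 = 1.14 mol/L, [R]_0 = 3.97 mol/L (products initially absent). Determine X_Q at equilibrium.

Let X = conversion of Q; extent ξ = 1.14·X mol/L.
Concentrations: [Q] = 1.14 − 1.14X; [R] = 3.97 − 1.14X; [M] = 1.14X.
Kc = [M] / ([Q] [R]).
This equals 0.507 at X = 0.623 (the root in 0 < X < 1).

X = 0.623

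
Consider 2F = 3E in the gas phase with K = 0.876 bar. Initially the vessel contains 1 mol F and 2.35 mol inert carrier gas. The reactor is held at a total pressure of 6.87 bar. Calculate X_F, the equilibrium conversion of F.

Basis: 1 mol F initially; let X = conversion of F. Extent ξ = 0.5X.
Moles: n_F = 1 − X; n_E = 1.5X; n_I = 2.35 (inert).
Total moles n_T = 3.35 + 0.5X.
With p_i = (n_i/n_T)P, K = p_E^3 / (p_F^2).
Equating to 0.876 bar and solving on 0 < X < 1: X = 0.374.

X = 0.374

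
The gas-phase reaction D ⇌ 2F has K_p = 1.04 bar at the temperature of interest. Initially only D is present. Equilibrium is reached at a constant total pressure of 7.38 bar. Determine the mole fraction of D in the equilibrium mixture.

Basis: 1 mol D initially; let X = conversion of D. Extent ξ = X.
Species balance: n_D = 1 − X; n_F = 2X.
n_T = Σnᵢ = 1 + X.
y_i = n_i/n_T, p_i = y_i·P. K_p = p_F^2 / (p_D).
Setting this equal to 1.04 bar and taking the physical root (0 < X < 1) gives X = 0.184.
Then n_D = 0.816, n_T = 1.18, so y_D = 0.689.

y_D = 0.689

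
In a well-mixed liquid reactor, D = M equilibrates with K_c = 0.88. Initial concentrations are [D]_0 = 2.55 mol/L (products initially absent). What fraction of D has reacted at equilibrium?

Let X = conversion of D; extent ξ = 2.55·X mol/L.
Concentrations: [D] = 2.55 − 2.55X; [M] = 2.55X.
K_c = [M] / ([D]).
Solving K_c = 0.88 for X ∈ (0,1): X = 0.468.

X = 0.468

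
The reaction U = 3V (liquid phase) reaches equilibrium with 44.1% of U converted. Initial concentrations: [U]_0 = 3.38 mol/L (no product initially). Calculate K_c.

K_c = 47.3 (mol/L)^2

Let X = conversion of U.
Concentrations: [U] = 3.38 − 3.38X; [V] = 10.1X.
At X = 0.441: [U] = 1.89, [V] = 4.47.
K_c = [V]^3 / ([U]) = 47.3 (mol/L)^2.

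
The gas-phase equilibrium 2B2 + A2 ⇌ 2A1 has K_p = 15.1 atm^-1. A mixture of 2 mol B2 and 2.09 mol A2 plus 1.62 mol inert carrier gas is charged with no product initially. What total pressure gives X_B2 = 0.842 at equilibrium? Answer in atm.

P = 7.34 atm

Take 2 mol B2 as basis and let X be its fractional conversion, so ξ = X.
At extent ξ: n_B2 = 2 − 2X; n_A2 = 2.09 − X; n_A1 = 2X; n_I = 1.62 (inert).
Total moles n_T = 5.71 − X.
K_p = p_A1^2 / (p_B2^2 p_A2) with p_i = (n_i/n_T)·P.
At X = 0.842: the mole-fraction product g(X) = Π y_i^ν_i = 110.8. Since K_p = g(X)·P^{-1}, P = (g/K_p)^(1/1) = (110.8/15.1)^(1/1) = 7.34 atm.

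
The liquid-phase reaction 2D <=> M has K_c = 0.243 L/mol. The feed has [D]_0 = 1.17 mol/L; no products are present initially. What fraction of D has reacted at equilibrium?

Let X = conversion of D; extent ξ = 1.17X/2 mol/L.
Concentrations: [D] = 1.17 − 1.17X; [M] = 0.585X.
K_c = [M] / ([D]^2).
Setting equal to 0.243 and solving for X on (0,1) gives X = 0.288.

X = 0.288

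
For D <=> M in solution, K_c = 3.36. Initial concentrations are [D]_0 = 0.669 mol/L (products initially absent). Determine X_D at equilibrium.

Let X = conversion of D; extent ξ = 0.669·X mol/L.
Concentrations: [D] = 0.669 − 0.669X; [M] = 0.669X.
K_c = [M] / ([D]).
Setting equal to 3.36 and solving for X on (0,1) gives X = 0.771.

X = 0.771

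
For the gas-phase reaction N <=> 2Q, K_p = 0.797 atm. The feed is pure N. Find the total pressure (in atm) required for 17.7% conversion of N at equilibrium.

P = 6.16 atm

Take 1 mol N as basis and let X be its fractional conversion, so ξ = X.
Moles: n_N = 1 − X; n_Q = 2X.
Summing: n_T = 1 + X.
K_p = p_Q^2 / (p_N) with p_i = (n_i/n_T)·P.
At X = 0.177: the mole-fraction product g(X) = Π y_i^ν_i = 0.1294. Since K_p = g(X)·P^{1}, P = (K_p/g)^(1/1) = (0.797/0.1294)^(1/1) = 6.16 atm.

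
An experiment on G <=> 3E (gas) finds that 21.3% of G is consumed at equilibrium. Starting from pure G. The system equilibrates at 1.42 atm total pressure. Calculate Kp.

Basis: 1 mol G initially; let X = conversion of G. Extent ξ = X.
Species balance: n_G = 1 − X; n_E = 3X.
Summing: n_T = 1 + 2X.
At X = 0.213: n_G = 0.787, n_E = 0.639, n_T = 1.43.
p_i = (n_i/n_T)·P. Kp = p_E^3 / (p_G) = 0.329 atm^2.

Kp = 0.329 atm^2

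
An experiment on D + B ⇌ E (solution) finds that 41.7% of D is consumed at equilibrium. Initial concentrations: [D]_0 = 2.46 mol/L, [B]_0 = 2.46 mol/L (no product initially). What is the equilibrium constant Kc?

Kc = 0.499 L/mol

Let X = conversion of D.
Concentrations: [D] = 2.46 − 2.46X; [B] = 2.46 − 2.46X; [E] = 2.46X.
At X = 0.417: [D] = 1.43, [B] = 1.43, [E] = 1.03.
Kc = [E] / ([D] [B]) = 0.499 L/mol.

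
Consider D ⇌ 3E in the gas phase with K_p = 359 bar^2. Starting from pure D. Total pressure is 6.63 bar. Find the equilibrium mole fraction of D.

y_D = 0.092

Take 1 mol D as basis and let X be its fractional conversion, so ξ = X.
Moles: n_D = 1 − X; n_E = 3X.
Summing: n_T = 1 + 2X.
With p_i = (n_i/n_T)P, K_p = p_E^3 / (p_D).
Setting this equal to 359 bar^2 and taking the physical root (0 < X < 1) gives X = 0.767.
Then n_D = 0.233, n_T = 2.53, so y_D = 0.092.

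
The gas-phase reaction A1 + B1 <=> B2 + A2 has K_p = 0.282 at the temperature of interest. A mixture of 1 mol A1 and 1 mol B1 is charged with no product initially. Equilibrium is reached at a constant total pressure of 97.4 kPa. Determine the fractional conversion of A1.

X = 0.347

Let X = conversion of A1 (basis 1 mol A1); extent of reaction ξ = X.
At extent ξ: n_A1 = 1 − X; n_B1 = 1 − X; n_B2 = X; n_A2 = X.
Total moles n_T = 2 (Δν = 0, constant).
Mole fractions y_i = n_i/n_T; K_p = p_B2 p_A2 / (p_A1 p_B1) with p_i = y_i·P.
Setting this equal to 0.282 and taking the physical root (0 < X < 1) gives X = 0.347.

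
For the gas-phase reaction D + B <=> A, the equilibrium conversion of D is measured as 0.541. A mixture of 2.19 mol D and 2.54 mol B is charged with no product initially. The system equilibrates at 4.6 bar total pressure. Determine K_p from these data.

K_p = 0.67 bar^-1

Take 2.19 mol D as basis and let X be its fractional conversion, so ξ = 2.19X.
Species balance: n_D = 2.19 − 2.19X; n_B = 2.54 − 2.19X; n_A = 2.19X.
Summing: n_T = 4.73 − 2.19X.
At X = 0.541: n_D = 1.01, n_B = 1.36, n_A = 1.18, n_T = 3.55.
p_i = (n_i/n_T)·P. K_p = p_A / (p_D p_B) = 0.67 bar^-1.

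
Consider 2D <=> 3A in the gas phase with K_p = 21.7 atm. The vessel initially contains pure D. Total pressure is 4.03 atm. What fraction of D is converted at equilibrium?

X = 0.644

Let X = conversion of D (basis 1 mol D); extent of reaction ξ = 0.5X.
At extent ξ: n_D = 1 − X; n_A = 1.5X.
Summing: n_T = 1 + 0.5X.
Mole fractions y_i = n_i/n_T; K_p = p_A^3 / (p_D^2) with p_i = y_i·P.
Equating to 21.7 atm and solving on 0 < X < 1: X = 0.644.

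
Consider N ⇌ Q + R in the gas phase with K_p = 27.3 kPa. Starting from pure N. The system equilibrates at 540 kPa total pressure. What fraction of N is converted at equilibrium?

Take 1 mol N as basis and let X be its fractional conversion, so ξ = X.
Species balance: n_N = 1 − X; n_Q = X; n_R = X.
Total moles n_T = 1 + X.
With p_i = (n_i/n_T)P, K_p = p_Q p_R / (p_N).
Substituting and setting equal to 27.3 kPa gives a polynomial in X; the root in (0,1) is X = 0.219.

X = 0.219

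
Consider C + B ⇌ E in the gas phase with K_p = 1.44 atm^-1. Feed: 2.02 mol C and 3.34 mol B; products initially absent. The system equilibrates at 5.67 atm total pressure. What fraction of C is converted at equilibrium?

Basis: 2.02 mol C initially; let X = conversion of C. Extent ξ = 2.02X.
At extent ξ: n_C = 2.02 − 2.02X; n_B = 3.34 − 2.02X; n_E = 2.02X.
Total moles n_T = 5.36 − 2.02X.
Mole fractions y_i = n_i/n_T; K_p = p_E / (p_C p_B) with p_i = y_i·P.
This yields a degree-2 equation in X; solving on (0,1), X = 0.791.

X = 0.791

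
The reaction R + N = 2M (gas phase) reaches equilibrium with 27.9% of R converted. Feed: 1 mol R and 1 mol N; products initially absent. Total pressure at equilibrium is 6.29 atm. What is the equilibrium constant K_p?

K_p = 0.599

Take 1 mol R as basis and let X be its fractional conversion, so ξ = X.
At extent ξ: n_R = 1 − X; n_N = 1 − X; n_M = 2X.
Since Δν = 0, n_T = 2 throughout.
At X = 0.279: n_R = 0.721, n_N = 0.721, n_M = 0.558, n_T = 2.
p_i = (n_i/n_T)·P. K_p = p_M^2 / (p_R p_N) = 0.599.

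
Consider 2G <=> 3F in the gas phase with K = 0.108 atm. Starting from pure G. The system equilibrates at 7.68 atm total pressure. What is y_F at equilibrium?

Take 1 mol G as basis and let X be its fractional conversion, so ξ = 0.5X.
Species balance: n_G = 1 − X; n_F = 1.5X.
n_T = Σnᵢ = 1 + 0.5X.
y_i = n_i/n_T, p_i = y_i·P. K = p_F^3 / (p_G^2).
Setting this equal to 0.108 atm and taking the physical root (0 < X < 1) gives X = 0.148.
Then n_F = 0.222, n_T = 1.07, so y_F = 0.207.

y_F = 0.207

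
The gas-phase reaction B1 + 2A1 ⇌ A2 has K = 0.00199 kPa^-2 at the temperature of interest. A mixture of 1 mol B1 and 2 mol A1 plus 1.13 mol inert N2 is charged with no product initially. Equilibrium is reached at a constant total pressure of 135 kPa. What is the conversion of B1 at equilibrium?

X = 0.670

Basis: 1 mol B1 initially; let X = conversion of B1. Extent ξ = X.
Moles: n_B1 = 1 − X; n_A1 = 2 − 2X; n_A2 = X; n_I = 1.13 (inert).
Total moles n_T = 4.13 − 2X.
With p_i = (n_i/n_T)P, K = p_A2 / (p_B1 p_A1^2).
This yields a degree-3 equation in X; solving on (0,1), X = 0.670.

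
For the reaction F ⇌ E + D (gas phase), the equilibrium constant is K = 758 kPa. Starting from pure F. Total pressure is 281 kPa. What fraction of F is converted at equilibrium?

X = 0.854

Take 1 mol F as basis and let X be its fractional conversion, so ξ = X.
At extent ξ: n_F = 1 − X; n_E = X; n_D = X.
Total moles n_T = 1 + X.
With p_i = (n_i/n_T)P, K = p_E p_D / (p_F).
Equating to 758 kPa and solving on 0 < X < 1: X = 0.854.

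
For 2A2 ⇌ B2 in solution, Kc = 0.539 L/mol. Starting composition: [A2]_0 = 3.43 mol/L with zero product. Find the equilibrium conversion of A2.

Let X = conversion of A2; extent ξ = 3.43X/2 mol/L.
Concentrations: [A2] = 3.43 − 3.43X; [B2] = 1.72X.
Kc = [B2] / ([A2]^2).
Solving Kc = 0.539 for X ∈ (0,1): X = 0.598.

X = 0.598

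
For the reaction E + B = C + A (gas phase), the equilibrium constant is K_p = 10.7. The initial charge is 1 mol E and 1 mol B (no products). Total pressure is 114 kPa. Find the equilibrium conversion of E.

Let X = conversion of E (basis 1 mol E); extent of reaction ξ = X.
At extent ξ: n_E = 1 − X; n_B = 1 − X; n_C = X; n_A = X.
Since Δν = 0, n_T = 2 throughout.
y_i = n_i/n_T, p_i = y_i·P. K_p = p_C p_A / (p_E p_B).
Equating to 10.7 and solving on 0 < X < 1: X = 0.766.

X = 0.766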